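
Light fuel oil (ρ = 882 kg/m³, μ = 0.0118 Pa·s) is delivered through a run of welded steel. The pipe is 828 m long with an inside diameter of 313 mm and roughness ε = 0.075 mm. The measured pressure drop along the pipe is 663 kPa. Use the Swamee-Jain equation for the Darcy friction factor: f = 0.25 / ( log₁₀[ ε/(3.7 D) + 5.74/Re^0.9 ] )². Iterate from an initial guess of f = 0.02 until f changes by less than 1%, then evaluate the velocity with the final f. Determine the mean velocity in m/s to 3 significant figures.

Rearranging Darcy-Weisbach: V = √(2·ΔP·D/(f·L·ρ)). With ε/D = 7.5e-05/0.313 = 0.00024, iterate starting from f = 0.02:
  f = 0.02 → V = √(2·6.63e+05·0.313/(0.02·828·882)) = 5.331 m/s; Re = ρVD/μ = 1.247e+05; f → 0.01856
  f = 0.01856 → V = 5.534 m/s; Re = 1.295e+05; f → 0.01845
Converged (Δf/f < 1%). With the final f = 0.01845: V = √(2·6.63e+05·0.313/(0.01845·828·882)) = 5.549 m/s.

V ≈ 5.55 m/s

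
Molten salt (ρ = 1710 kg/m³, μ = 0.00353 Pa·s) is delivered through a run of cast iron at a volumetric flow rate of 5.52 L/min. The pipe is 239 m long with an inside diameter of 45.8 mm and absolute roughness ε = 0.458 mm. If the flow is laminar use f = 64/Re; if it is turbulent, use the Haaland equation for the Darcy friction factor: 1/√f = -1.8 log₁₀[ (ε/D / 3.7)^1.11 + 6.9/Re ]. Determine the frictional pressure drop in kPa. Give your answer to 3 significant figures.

ΔP ≈ 0.719 kPa

Q = 5.52 L/min = 5.52/60000 = 9.2e-05 m³/s.
Cross-sectional area A = πD²/4 = π(0.0458)²/4 = 0.001647 m²; mean velocity V = Q/A = 9.2e-05/0.001647 = 0.05584 m/s.
Reynolds number Re = ρVD/μ = 1710 · 0.05584 · 0.0458 / 0.00353 = 1239.
Re < 2300 → laminar flow, so f = 64/Re = 64/1239 = 0.05166 (the turbulent correlation is not needed).
Darcy-Weisbach: ΔP = f(L/D)(ρV²/2) = 0.05166·(239/0.0458)·(1710·0.05584²/2) = 0.05166·5218·2.666 = 718.7 Pa.
ΔP = 718.7 Pa = 0.719 kPa.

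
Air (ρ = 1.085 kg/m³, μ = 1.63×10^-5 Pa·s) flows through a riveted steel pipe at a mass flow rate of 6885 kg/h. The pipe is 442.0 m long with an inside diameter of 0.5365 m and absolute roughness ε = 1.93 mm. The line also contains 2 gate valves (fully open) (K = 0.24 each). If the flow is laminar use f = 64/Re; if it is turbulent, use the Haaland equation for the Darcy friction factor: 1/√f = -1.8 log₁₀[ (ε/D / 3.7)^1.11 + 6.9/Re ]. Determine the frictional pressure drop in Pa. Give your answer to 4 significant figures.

ΔP ≈ 776.5 Pa

ṁ = 6885 kg/h = 6885/3600 = 1.913 kg/s.
A = πD²/4 = π(0.5365)²/4 = 0.2261 m²; mean velocity V = ṁ/(ρA) = 1.913/(1.085 · 0.2261) = 7.797 m/s.
Reynolds number Re = ρVD/μ = 1.085 · 7.797 · 0.5365 / 1.63e-05 = 2.785e+05.
Re > 4000 → turbulent. Relative roughness ε/D = 0.00193/0.5365 = 0.0036. Haaland: 1/√f = -1.8 log₁₀[(0.0036/3.7)^1.11 + 6.9/2.785e+05] = -1.8 log₁₀[0.000453 + 2.48e-05] = 5.977, so f = 0.02799.
Total minor-loss coefficient ΣK = 2·0.24 = 0.48.
ΔP = [f·L/D + ΣK]·(ρV²/2) = [0.02799·442/0.5365 + 0.48]·(1.085·7.797²/2) = [23.06 + 0.48]·32.98 = 776.5 Pa.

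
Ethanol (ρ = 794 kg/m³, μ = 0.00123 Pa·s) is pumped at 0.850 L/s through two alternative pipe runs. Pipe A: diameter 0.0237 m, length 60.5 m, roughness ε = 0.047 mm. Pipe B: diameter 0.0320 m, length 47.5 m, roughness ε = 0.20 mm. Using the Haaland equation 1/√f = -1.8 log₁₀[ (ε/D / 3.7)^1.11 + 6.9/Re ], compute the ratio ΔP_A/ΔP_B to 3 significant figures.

ΔP_A/ΔP_B ≈ 4.45

Pipe A: V = Q/A = 0.00085/0.0004412 = 1.927 m/s; Re = 2.948e+04; ε/D = 0.00198; Haaland → f = 0.02784; ΔP_A = f(L/D)(ρV²/2) = 1.047e+05 Pa.
Pipe B: V = Q/A = 0.00085/0.0008042 = 1.057 m/s; Re = 2.183e+04; ε/D = 0.00625; Haaland → f = 0.03575; ΔP_B = f(L/D)(ρV²/2) = 2.353e+04 Pa.
ΔP_A/ΔP_B = 1.047e+05/2.353e+04 = 4.45.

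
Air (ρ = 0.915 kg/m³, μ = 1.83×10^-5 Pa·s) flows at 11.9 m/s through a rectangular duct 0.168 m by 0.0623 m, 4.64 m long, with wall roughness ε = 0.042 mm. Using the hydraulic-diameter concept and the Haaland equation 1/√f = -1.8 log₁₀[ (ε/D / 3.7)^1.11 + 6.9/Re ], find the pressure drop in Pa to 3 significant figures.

ΔP ≈ 72.2 Pa

Hydraulic diameter D_h = 4A/P = 4·(0.168·0.0623)/(2·(0.168+0.0623)) = 0.04187/0.4606 = 0.09089 m.
Re = ρVD_h/μ = 0.915·11.9·0.09089/1.83e-05 = 5.408e+04.
ε/D_h = 4.2e-05/0.09089 = 0.000462; Haaland gives 1/√f = -1.8 log₁₀[4.65e-05+0.000128] = 6.767, so f = 0.02184.
ΔP = f(L/D_h)(ρV²/2) = 0.02184·4.64/0.09089·64.79 = 72.23 Pa.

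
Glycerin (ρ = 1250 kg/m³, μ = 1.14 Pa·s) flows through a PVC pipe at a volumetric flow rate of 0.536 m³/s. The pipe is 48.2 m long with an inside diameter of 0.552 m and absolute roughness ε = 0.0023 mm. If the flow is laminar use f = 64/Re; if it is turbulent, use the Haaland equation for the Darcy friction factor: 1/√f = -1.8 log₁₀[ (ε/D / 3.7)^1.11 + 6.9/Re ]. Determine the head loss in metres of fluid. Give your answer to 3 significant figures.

h_f ≈ 1.05 m

Cross-sectional area A = πD²/4 = π(0.552)²/4 = 0.2393 m²; mean velocity V = Q/A = 0.536/0.2393 = 2.24 m/s.
Reynolds number Re = ρVD/μ = 1250 · 2.24 · 0.552 / 1.14 = 1356.
Re < 2300 → laminar flow, so f = 64/Re = 64/1356 = 0.04721 (the turbulent correlation is not needed).
Darcy-Weisbach: ΔP = f(L/D)(ρV²/2) = 0.04721·(48.2/0.552)·(1250·2.24²/2) = 0.04721·87.32·3135 = 1.292e+04 Pa.
Head loss h_f = ΔP/(ρg) = 1.292e+04/(1250·9.81) = 1.05 m.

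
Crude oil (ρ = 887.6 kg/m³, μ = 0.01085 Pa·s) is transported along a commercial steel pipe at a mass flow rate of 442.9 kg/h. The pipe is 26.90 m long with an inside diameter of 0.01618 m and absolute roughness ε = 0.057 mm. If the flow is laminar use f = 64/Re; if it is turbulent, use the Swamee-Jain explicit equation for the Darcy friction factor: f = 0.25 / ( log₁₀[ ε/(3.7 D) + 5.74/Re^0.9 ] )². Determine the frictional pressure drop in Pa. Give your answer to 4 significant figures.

ṁ = 442.9 kg/h = 442.9/3600 = 0.123 kg/s.
A = πD²/4 = π(0.01618)²/4 = 0.0002056 m²; mean velocity V = ṁ/(ρA) = 0.123/(887.6 · 0.0002056) = 0.6741 m/s.
Reynolds number Re = ρVD/μ = 887.6 · 0.6741 · 0.01618 / 0.0109 = 892.3.
Re < 2300 → laminar flow, so f = 64/Re = 64/892.3 = 0.07173 (the turbulent correlation is not needed).
Darcy-Weisbach: ΔP = f(L/D)(ρV²/2) = 0.07173·(26.9/0.01618)·(887.6·0.6741²/2) = 0.07173·1663·201.7 = 2.405e+04 Pa.

ΔP ≈ 24050 Pa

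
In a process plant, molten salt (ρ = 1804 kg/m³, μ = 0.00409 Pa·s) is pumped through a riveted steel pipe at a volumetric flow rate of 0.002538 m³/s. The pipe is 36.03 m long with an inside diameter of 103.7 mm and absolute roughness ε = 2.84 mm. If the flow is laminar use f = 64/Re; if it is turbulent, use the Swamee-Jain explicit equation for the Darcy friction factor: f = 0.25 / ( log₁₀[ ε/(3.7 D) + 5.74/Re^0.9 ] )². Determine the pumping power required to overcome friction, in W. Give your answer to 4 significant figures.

Cross-sectional area A = πD²/4 = π(0.1037)²/4 = 0.008446 m²; mean velocity V = Q/A = 0.002538/0.008446 = 0.3005 m/s.
Reynolds number Re = ρVD/μ = 1804 · 0.3005 · 0.1037 / 0.00409 = 1.374e+04.
Re > 4000 → turbulent. Relative roughness ε/D = 0.00284/0.1037 = 0.0274. Swamee-Jain: f = 0.25/(log₁₀[0.0274/3.7 + 5.74/1.374e+04^0.9])² = 0.25/(log₁₀[0.0074 + 0.00108])² = 0.25/(-2.071)² = 0.05827.
Darcy-Weisbach: ΔP = f(L/D)(ρV²/2) = 0.05827·(36.03/0.1037)·(1804·0.3005²/2) = 0.05827·347.4·81.45 = 1649 Pa.
Pumping power P = QΔP = 0.002538·1649 = 4.1850 W = 4.185 W.

P ≈ 4.185 W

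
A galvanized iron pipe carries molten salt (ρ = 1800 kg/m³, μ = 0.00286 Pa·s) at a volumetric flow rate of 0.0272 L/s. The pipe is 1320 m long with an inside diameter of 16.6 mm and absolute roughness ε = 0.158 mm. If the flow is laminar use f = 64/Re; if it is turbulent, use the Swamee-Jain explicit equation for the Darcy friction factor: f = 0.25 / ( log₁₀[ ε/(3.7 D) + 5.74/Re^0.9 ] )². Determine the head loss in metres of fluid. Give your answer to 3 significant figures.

h_f ≈ 3.12 m

Q = 0.0272 L/s = 0.0272/1000 = 2.72e-05 m³/s.
Cross-sectional area A = πD²/4 = π(0.0166)²/4 = 0.0002164 m²; mean velocity V = Q/A = 2.72e-05/0.0002164 = 0.1257 m/s.
Reynolds number Re = ρVD/μ = 1800 · 0.1257 · 0.0166 / 0.00286 = 1313.
Re < 2300 → laminar flow, so f = 64/Re = 64/1313 = 0.04874 (the turbulent correlation is not needed).
Darcy-Weisbach: ΔP = f(L/D)(ρV²/2) = 0.04874·(1320/0.0166)·(1800·0.1257²/2) = 0.04874·7.952e+04·14.22 = 5.51e+04 Pa.
Head loss h_f = ΔP/(ρg) = 5.51e+04/(1800·9.81) = 3.12 m.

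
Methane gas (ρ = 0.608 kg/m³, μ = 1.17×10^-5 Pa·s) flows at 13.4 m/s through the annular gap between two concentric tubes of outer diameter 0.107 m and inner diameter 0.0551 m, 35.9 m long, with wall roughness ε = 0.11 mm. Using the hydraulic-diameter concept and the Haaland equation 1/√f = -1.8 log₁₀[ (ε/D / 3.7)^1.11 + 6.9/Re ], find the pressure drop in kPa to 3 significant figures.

Hydraulic diameter D_h = 4A/P = D_o - D_i = 0.107 - 0.0551 = 0.0519 m.
Re = ρVD_h/μ = 0.608·13.4·0.0519/1.17e-05 = 3.614e+04.
ε/D_h = 0.00011/0.0519 = 0.00212; Haaland gives 1/√f = -1.8 log₁₀[0.000252+0.000191] = 6.037, so f = 0.02744.
ΔP = f(L/D_h)(ρV²/2) = 0.02744·35.9/0.0519·54.59 = 1036 Pa.
ΔP = 1.04 kPa.

ΔP ≈ 1.04 kPa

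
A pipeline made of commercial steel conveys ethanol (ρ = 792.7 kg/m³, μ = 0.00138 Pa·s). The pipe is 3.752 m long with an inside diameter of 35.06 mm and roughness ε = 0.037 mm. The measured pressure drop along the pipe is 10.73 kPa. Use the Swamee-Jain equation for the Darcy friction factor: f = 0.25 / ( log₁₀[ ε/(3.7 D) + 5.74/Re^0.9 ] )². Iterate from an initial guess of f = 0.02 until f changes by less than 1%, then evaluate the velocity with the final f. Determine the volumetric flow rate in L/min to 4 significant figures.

Rearranging Darcy-Weisbach: V = √(2·ΔP·D/(f·L·ρ)). With ε/D = 3.7e-05/0.03506 = 0.00106, iterate starting from f = 0.02:
  f = 0.02 → V = √(2·1.073e+04·0.03506/(0.02·3.752·792.7)) = 3.556 m/s; Re = ρVD/μ = 7.162e+04; f → 0.0233
  f = 0.0233 → V = 3.295 m/s; Re = 6.636e+04; f → 0.0235
Converged (Δf/f < 1%). With the final f = 0.0235: V = √(2·1.073e+04·0.03506/(0.0235·3.752·792.7)) = 3.281 m/s.
Q = V·A = 3.281·(π/4·0.03506²) = 0.003167 m³/s = 190.0 L/min.

Q ≈ 190.0 L/min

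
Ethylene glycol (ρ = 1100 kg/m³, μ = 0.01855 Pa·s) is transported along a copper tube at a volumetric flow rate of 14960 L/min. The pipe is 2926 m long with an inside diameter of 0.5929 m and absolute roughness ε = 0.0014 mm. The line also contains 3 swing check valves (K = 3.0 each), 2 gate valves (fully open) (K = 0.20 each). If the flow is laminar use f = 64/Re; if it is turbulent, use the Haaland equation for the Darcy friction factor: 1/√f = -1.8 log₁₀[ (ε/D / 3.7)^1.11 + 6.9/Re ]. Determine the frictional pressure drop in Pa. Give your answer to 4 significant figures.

Q = 14960 L/min = 14960/60000 = 0.2493 m³/s.
Cross-sectional area A = πD²/4 = π(0.5929)²/4 = 0.2761 m²; mean velocity V = Q/A = 0.2493/0.2761 = 0.9031 m/s.
Reynolds number Re = ρVD/μ = 1100 · 0.9031 · 0.5929 / 0.0186 = 3.175e+04.
Re > 4000 → turbulent. Relative roughness ε/D = 1.4e-06/0.5929 = 2.36e-06. Haaland: 1/√f = -1.8 log₁₀[(2.36e-06/3.7)^1.11 + 6.9/3.175e+04] = -1.8 log₁₀[1.33e-07 + 0.000217] = 6.593, so f = 0.02301.
Total minor-loss coefficient ΣK = 3·3 + 2·0.2 = 9.4.
ΔP = [f·L/D + ΣK]·(ρV²/2) = [0.02301·2926/0.5929 + 9.4]·(1100·0.9031²/2) = [113.5 + 9.4]·448.6 = 5.515e+04 Pa.

ΔP ≈ 55150 Pa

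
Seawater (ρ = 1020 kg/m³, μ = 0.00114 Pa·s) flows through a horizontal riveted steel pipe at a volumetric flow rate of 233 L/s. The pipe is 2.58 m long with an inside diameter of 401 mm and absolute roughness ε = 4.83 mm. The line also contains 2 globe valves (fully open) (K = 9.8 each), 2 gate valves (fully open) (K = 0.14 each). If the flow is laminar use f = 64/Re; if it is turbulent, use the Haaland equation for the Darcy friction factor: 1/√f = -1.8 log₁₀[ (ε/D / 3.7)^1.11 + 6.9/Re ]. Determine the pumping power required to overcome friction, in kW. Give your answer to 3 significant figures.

P ≈ 8.15 kW

Q = 233 L/s = 233/1000 = 0.233 m³/s.
Cross-sectional area A = πD²/4 = π(0.401)²/4 = 0.1263 m²; mean velocity V = Q/A = 0.233/0.1263 = 1.845 m/s.
Reynolds number Re = ρVD/μ = 1020 · 1.845 · 0.401 / 0.00114 = 6.619e+05.
Re > 4000 → turbulent. Relative roughness ε/D = 0.00483/0.401 = 0.012. Haaland: 1/√f = -1.8 log₁₀[(0.012/3.7)^1.11 + 6.9/6.619e+05] = -1.8 log₁₀[0.00173 + 1.04e-05] = 4.965, so f = 0.04056.
Total minor-loss coefficient ΣK = 2·9.8 + 2·0.14 = 19.9.
ΔP = [f·L/D + ΣK]·(ρV²/2) = [0.04056·2.58/0.401 + 19.9]·(1020·1.845²/2) = [0.261 + 19.9]·1736 = 3.496e+04 Pa.
Pumping power P = QΔP = 0.233·3.496e+04 = 8146 W = 8.15 kW.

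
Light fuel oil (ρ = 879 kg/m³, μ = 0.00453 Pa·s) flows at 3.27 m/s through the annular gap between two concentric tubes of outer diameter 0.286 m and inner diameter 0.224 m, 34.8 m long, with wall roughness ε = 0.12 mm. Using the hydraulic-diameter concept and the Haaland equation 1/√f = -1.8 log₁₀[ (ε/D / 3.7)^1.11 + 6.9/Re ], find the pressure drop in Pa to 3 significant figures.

ΔP ≈ 70700 Pa

Hydraulic diameter D_h = 4A/P = D_o - D_i = 0.286 - 0.224 = 0.062 m.
Re = ρVD_h/μ = 879·3.27·0.062/0.00453 = 3.934e+04.
ε/D_h = 0.00012/0.062 = 0.00194; Haaland gives 1/√f = -1.8 log₁₀[0.000228+0.000175] = 6.11, so f = 0.02679.
ΔP = f(L/D_h)(ρV²/2) = 0.02679·34.8/0.062·4700 = 7.066e+04 Pa.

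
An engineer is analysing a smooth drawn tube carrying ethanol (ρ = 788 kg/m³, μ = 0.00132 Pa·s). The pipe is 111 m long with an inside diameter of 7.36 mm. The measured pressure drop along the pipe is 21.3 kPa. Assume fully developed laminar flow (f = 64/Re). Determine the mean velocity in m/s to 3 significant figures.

For laminar flow, f = 64/Re with Re = ρVD/μ, so Darcy-Weisbach reduces to ΔP = 32μLV/D². Solving for V: V = ΔP·D²/(32μL) = 2.13e+04·(0.00736)²/(32·0.00132·111) = 0.2461 m/s.
Check: Re = ρVD/μ = 788·0.2461·0.00736/0.00132 = 1081 < 2300, so the laminar assumption holds.

V ≈ 0.246 m/s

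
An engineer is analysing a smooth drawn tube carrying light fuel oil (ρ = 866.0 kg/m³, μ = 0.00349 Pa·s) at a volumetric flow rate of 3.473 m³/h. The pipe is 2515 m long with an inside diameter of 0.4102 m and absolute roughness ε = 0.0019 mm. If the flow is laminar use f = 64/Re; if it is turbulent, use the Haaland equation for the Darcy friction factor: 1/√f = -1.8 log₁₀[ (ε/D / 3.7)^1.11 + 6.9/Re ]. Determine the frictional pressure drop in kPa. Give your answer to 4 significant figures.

Q = 3.473 m³/h = 3.473/3600 = 0.0009647 m³/s.
Cross-sectional area A = πD²/4 = π(0.4102)²/4 = 0.1322 m²; mean velocity V = Q/A = 0.0009647/0.1322 = 0.0073 m/s.
Reynolds number Re = ρVD/μ = 866 · 0.0073 · 0.4102 / 0.00349 = 743.
Re < 2300 → laminar flow, so f = 64/Re = 64/743 = 0.08613 (the turbulent correlation is not needed).
Darcy-Weisbach: ΔP = f(L/D)(ρV²/2) = 0.08613·(2515/0.4102)·(866·0.0073²/2) = 0.08613·6131·0.02307 = 12.19 Pa.
ΔP = 12.19 Pa = 0.01219 kPa.

ΔP ≈ 0.01219 kPa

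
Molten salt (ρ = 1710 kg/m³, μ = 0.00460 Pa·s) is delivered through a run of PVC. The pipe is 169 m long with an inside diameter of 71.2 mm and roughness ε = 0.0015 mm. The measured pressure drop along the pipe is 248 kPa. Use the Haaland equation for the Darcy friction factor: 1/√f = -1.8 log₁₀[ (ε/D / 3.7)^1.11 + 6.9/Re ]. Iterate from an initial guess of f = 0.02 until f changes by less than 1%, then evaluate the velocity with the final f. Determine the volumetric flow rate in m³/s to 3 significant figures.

Q ≈ 0.00996 m³/s

Rearranging Darcy-Weisbach: V = √(2·ΔP·D/(f·L·ρ)). With ε/D = 1.5e-06/0.0712 = 2.11e-05, iterate starting from f = 0.02:
  f = 0.02 → V = √(2·2.48e+05·0.0712/(0.02·169·1710)) = 2.472 m/s; Re = ρVD/μ = 6.542e+04; f → 0.01958
  f = 0.01958 → V = 2.499 m/s; Re = 6.613e+04; f → 0.01953
Converged (Δf/f < 1%). With the final f = 0.01953: V = √(2·2.48e+05·0.0712/(0.01953·169·1710)) = 2.501 m/s.
Q = V·A = 2.501·(π/4·0.0712²) = 0.009959 m³/s = 0.00996 m³/s.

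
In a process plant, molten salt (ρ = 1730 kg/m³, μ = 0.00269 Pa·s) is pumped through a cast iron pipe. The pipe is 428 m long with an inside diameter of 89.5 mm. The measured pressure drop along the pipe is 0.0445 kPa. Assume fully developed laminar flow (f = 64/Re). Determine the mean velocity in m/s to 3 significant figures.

For laminar flow, f = 64/Re with Re = ρVD/μ, so Darcy-Weisbach reduces to ΔP = 32μLV/D². Solving for V: V = ΔP·D²/(32μL) = 44.5·(0.0895)²/(32·0.00269·428) = 0.009675 m/s.
Check: Re = ρVD/μ = 1730·0.009675·0.0895/0.00269 = 556.9 < 2300, so the laminar assumption holds.

V ≈ 0.00968 m/s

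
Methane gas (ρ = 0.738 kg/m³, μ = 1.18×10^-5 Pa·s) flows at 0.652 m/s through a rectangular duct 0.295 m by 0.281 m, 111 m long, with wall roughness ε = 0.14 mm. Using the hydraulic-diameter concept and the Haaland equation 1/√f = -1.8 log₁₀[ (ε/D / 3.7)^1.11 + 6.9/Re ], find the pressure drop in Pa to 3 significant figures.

ΔP ≈ 1.83 Pa

Hydraulic diameter D_h = 4A/P = 4·(0.295·0.281)/(2·(0.295+0.281)) = 0.3316/1.152 = 0.2878 m.
Re = ρVD_h/μ = 0.738·0.652·0.2878/1.18e-05 = 1.174e+04.
ε/D_h = 0.00014/0.2878 = 0.000486; Haaland gives 1/√f = -1.8 log₁₀[4.92e-05+0.000588] = 5.752, so f = 0.03022.
ΔP = f(L/D_h)(ρV²/2) = 0.03022·111/0.2878·0.1569 = 1.828 Pa.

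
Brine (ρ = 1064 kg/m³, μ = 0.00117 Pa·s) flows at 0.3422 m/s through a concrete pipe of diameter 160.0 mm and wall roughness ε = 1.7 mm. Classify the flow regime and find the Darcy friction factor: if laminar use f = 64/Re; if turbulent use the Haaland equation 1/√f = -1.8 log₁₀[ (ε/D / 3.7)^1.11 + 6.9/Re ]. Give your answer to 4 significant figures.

f ≈ 0.03984

Re = ρVD/μ = 1064·0.3422·0.16/0.00117 = 4.979e+04.
Re > 4000 → turbulent. ε/D = 0.0017/0.16 = 0.0106; Haaland: 1/√f = -1.8 log₁₀[0.00151 + 0.000139] = 5.01, so f = 0.03984.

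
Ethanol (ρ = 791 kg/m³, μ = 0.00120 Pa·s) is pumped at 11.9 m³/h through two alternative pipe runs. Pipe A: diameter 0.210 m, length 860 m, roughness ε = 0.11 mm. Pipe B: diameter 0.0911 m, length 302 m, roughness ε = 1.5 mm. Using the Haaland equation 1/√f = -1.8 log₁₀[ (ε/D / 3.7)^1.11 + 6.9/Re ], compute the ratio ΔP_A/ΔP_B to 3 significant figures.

Pipe A: V = Q/A = 0.003306/0.03464 = 0.09544 m/s; Re = 1.321e+04; ε/D = 0.000524; Haaland → f = 0.0294; ΔP_A = f(L/D)(ρV²/2) = 433.8 Pa.
Pipe B: V = Q/A = 0.003306/0.006518 = 0.5071 m/s; Re = 3.045e+04; ε/D = 0.0165; Haaland → f = 0.04666; ΔP_B = f(L/D)(ρV²/2) = 1.573e+04 Pa.
ΔP_A/ΔP_B = 433.8/1.573e+04 = 0.0276.

ΔP_A/ΔP_B ≈ 0.0276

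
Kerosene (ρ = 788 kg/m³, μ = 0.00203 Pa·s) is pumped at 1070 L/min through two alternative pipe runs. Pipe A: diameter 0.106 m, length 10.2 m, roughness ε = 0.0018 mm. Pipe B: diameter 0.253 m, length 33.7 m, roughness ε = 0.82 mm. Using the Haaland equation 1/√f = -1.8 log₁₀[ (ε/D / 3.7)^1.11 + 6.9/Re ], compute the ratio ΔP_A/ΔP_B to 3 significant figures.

Pipe A: V = Q/A = 0.01783/0.008825 = 2.021 m/s; Re = 8.315e+04; ε/D = 1.7e-05; Haaland → f = 0.01859; ΔP_A = f(L/D)(ρV²/2) = 2878 Pa.
Pipe B: V = Q/A = 0.01783/0.05027 = 0.3547 m/s; Re = 3.484e+04; ε/D = 0.00324; Haaland → f = 0.02976; ΔP_B = f(L/D)(ρV²/2) = 196.5 Pa.
ΔP_A/ΔP_B = 2878/196.5 = 14.6.

ΔP_A/ΔP_B ≈ 14.6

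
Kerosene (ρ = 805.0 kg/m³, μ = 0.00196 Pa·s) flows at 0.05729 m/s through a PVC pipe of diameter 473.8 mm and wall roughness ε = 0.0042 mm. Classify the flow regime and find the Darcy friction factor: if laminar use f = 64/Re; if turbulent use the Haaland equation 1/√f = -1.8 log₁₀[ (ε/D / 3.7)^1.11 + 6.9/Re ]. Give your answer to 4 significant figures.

Re = ρVD/μ = 805·0.05729·0.4738/0.00196 = 1.115e+04.
Re > 4000 → turbulent. ε/D = 4.2e-06/0.4738 = 8.86e-06; Haaland: 1/√f = -1.8 log₁₀[5.77e-07 + 0.000619] = 5.774, so f = 0.02999.

f ≈ 0.02999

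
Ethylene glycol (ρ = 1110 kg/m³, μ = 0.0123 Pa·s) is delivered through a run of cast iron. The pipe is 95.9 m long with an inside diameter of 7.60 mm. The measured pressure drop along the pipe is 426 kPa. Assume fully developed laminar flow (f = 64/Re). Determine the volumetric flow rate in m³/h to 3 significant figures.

For laminar flow, f = 64/Re with Re = ρVD/μ, so Darcy-Weisbach reduces to ΔP = 32μLV/D². Solving for V: V = ΔP·D²/(32μL) = 4.26e+05·(0.0076)²/(32·0.0123·95.9) = 0.6519 m/s.
Check: Re = ρVD/μ = 1110·0.6519·0.0076/0.0123 = 447.1 < 2300, so the laminar assumption holds.
Q = V·A = 0.6519·(π/4·0.0076²) = 2.957e-05 m³/s = 0.106 m³/h.

Q ≈ 0.106 m³/h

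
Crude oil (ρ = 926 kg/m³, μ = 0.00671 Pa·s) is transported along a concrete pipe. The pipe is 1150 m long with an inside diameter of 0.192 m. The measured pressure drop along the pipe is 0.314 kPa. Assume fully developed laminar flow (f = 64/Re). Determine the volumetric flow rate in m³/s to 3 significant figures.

For laminar flow, f = 64/Re with Re = ρVD/μ, so Darcy-Weisbach reduces to ΔP = 32μLV/D². Solving for V: V = ΔP·D²/(32μL) = 314·(0.192)²/(32·0.00671·1150) = 0.04688 m/s.
Check: Re = ρVD/μ = 926·0.04688·0.192/0.00671 = 1242 < 2300, so the laminar assumption holds.
Q = V·A = 0.04688·(π/4·0.192²) = 0.001357 m³/s = 0.00136 m³/s.

Q ≈ 0.00136 m³/s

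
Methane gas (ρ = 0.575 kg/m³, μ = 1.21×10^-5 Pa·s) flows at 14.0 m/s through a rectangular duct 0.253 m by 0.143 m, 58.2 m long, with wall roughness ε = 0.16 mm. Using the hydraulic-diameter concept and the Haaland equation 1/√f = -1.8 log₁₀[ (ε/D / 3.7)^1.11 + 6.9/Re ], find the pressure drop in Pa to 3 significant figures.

ΔP ≈ 380 Pa

Hydraulic diameter D_h = 4A/P = 4·(0.253·0.143)/(2·(0.253+0.143)) = 0.1447/0.792 = 0.1827 m.
Re = ρVD_h/μ = 0.575·14·0.1827/1.21e-05 = 1.216e+05.
ε/D_h = 0.00016/0.1827 = 0.000876; Haaland gives 1/√f = -1.8 log₁₀[9.45e-05+5.68e-05] = 6.877, so f = 0.02115.
ΔP = f(L/D_h)(ρV²/2) = 0.02115·58.2/0.1827·56.35 = 379.6 Pa.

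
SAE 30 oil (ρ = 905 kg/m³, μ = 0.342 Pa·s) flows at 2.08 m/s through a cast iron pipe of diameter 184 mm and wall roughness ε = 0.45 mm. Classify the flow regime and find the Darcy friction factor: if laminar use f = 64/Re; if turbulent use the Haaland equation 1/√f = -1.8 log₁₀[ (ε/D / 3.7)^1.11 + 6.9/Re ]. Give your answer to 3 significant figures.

f ≈ 0.0632

Re = ρVD/μ = 905·2.08·0.184/0.342 = 1013.
Re < 2300 → laminar, so f = 64/Re = 0.06319 (roughness is irrelevant in laminar flow).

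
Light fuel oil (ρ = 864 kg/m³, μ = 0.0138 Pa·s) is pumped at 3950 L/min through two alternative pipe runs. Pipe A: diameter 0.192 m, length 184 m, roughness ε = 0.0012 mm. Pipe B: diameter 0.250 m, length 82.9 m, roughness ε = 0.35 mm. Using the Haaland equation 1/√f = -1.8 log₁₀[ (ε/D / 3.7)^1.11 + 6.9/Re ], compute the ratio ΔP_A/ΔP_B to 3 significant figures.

ΔP_A/ΔP_B ≈ 7.04

Pipe A: V = Q/A = 0.06583/0.02895 = 2.274 m/s; Re = 2.733e+04; ε/D = 6.25e-06; Haaland → f = 0.02385; ΔP_A = f(L/D)(ρV²/2) = 5.106e+04 Pa.
Pipe B: V = Q/A = 0.06583/0.04909 = 1.341 m/s; Re = 2.099e+04; ε/D = 0.0014; Haaland → f = 0.02814; ΔP_B = f(L/D)(ρV²/2) = 7251 Pa.
ΔP_A/ΔP_B = 5.106e+04/7251 = 7.04.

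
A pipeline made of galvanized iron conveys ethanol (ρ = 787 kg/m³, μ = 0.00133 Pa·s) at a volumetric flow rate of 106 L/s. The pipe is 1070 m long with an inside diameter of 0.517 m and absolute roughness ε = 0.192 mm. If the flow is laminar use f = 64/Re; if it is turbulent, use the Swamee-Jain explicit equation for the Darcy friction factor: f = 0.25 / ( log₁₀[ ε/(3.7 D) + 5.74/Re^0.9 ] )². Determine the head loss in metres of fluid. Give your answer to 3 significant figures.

Q = 106 L/s = 106/1000 = 0.106 m³/s.
Cross-sectional area A = πD²/4 = π(0.517)²/4 = 0.2099 m²; mean velocity V = Q/A = 0.106/0.2099 = 0.5049 m/s.
Reynolds number Re = ρVD/μ = 787 · 0.5049 · 0.517 / 0.00133 = 1.545e+05.
Re > 4000 → turbulent. Relative roughness ε/D = 0.000192/0.517 = 0.000371. Swamee-Jain: f = 0.25/(log₁₀[0.000371/3.7 + 5.74/1.545e+05^0.9])² = 0.25/(log₁₀[0.0001 + 0.000123])² = 0.25/(-3.651)² = 0.01875.
Darcy-Weisbach: ΔP = f(L/D)(ρV²/2) = 0.01875·(1070/0.517)·(787·0.5049²/2) = 0.01875·2070·100.3 = 3893 Pa.
Head loss h_f = ΔP/(ρg) = 3893/(787·9.81) = 0.504 m.

h_f ≈ 0.504 m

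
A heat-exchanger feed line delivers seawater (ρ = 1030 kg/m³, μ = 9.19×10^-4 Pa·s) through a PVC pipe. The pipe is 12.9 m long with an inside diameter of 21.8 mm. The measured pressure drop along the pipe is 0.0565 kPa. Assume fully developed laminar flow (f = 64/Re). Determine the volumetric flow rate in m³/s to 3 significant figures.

For laminar flow, f = 64/Re with Re = ρVD/μ, so Darcy-Weisbach reduces to ΔP = 32μLV/D². Solving for V: V = ΔP·D²/(32μL) = 56.5·(0.0218)²/(32·0.000919·12.9) = 0.07078 m/s.
Check: Re = ρVD/μ = 1030·0.07078·0.0218/0.000919 = 1729 < 2300, so the laminar assumption holds.
Q = V·A = 0.07078·(π/4·0.0218²) = 2.642e-05 m³/s = 2.64×10^-5 m³/s.

Q ≈ 2.64×10^-5 m³/s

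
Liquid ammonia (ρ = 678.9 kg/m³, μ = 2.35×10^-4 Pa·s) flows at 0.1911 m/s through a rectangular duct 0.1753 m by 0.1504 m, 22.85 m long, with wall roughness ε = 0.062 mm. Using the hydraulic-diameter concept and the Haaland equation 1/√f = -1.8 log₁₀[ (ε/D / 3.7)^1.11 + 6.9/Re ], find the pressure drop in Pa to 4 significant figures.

Hydraulic diameter D_h = 4A/P = 4·(0.1753·0.1504)/(2·(0.1753+0.1504)) = 0.1055/0.6514 = 0.1619 m.
Re = ρVD_h/μ = 678.9·0.1911·0.1619/0.000235 = 8.938e+04.
ε/D_h = 6.2e-05/0.1619 = 0.000383; Haaland gives 1/√f = -1.8 log₁₀[3.77e-05+7.72e-05] = 7.091, so f = 0.01989.
ΔP = f(L/D_h)(ρV²/2) = 0.01989·22.85/0.1619·12.4 = 34.79 Pa.

ΔP ≈ 34.79 Pa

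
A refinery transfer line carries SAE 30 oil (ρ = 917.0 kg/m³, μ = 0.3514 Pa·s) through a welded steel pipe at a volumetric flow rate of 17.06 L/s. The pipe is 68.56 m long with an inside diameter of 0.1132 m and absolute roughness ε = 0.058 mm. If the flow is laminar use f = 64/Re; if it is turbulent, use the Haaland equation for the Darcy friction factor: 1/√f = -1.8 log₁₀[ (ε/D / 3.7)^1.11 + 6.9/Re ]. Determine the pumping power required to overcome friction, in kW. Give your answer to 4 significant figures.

P ≈ 1.740 kW

Q = 17.06 L/s = 17.06/1000 = 0.01706 m³/s.
Cross-sectional area A = πD²/4 = π(0.1132)²/4 = 0.01006 m²; mean velocity V = Q/A = 0.01706/0.01006 = 1.695 m/s.
Reynolds number Re = ρVD/μ = 917 · 1.695 · 0.1132 / 0.351 = 500.7.
Re < 2300 → laminar flow, so f = 64/Re = 64/500.7 = 0.1278 (the turbulent correlation is not needed).
Darcy-Weisbach: ΔP = f(L/D)(ρV²/2) = 0.1278·(68.56/0.1132)·(917·1.695²/2) = 0.1278·605.7·1317 = 1.02e+05 Pa.
Pumping power P = QΔP = 0.01706·1.02e+05 = 1739.8 W = 1.740 kW.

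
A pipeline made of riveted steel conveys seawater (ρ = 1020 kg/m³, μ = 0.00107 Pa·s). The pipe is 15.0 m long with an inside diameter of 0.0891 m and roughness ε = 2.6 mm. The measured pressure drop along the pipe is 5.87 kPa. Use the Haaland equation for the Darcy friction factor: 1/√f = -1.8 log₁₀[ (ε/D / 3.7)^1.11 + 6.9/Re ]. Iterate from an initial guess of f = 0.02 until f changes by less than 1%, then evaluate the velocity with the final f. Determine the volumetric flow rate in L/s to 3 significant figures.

Q ≈ 6.83 L/s

Rearranging Darcy-Weisbach: V = √(2·ΔP·D/(f·L·ρ)). With ε/D = 0.0026/0.0891 = 0.0292, iterate starting from f = 0.02:
  f = 0.02 → V = √(2·5870·0.0891/(0.02·15·1020)) = 1.849 m/s; Re = ρVD/μ = 1.57e+05; f → 0.05683
  f = 0.05683 → V = 1.097 m/s; Re = 9.316e+04; f → 0.05697
Converged (Δf/f < 1%). With the final f = 0.05697: V = √(2·5870·0.0891/(0.05697·15·1020)) = 1.095 m/s.
Q = V·A = 1.095·(π/4·0.0891²) = 0.00683 m³/s = 6.83 L/s.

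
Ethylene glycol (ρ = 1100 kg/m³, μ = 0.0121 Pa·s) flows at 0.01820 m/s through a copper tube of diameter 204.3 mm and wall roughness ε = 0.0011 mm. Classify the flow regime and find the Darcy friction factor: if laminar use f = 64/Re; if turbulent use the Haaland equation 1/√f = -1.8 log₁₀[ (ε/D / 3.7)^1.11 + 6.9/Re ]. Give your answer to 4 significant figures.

Re = ρVD/μ = 1100·0.0182·0.2043/0.0121 = 338.
Re < 2300 → laminar, so f = 64/Re = 0.1893 (roughness is irrelevant in laminar flow).

f ≈ 0.1893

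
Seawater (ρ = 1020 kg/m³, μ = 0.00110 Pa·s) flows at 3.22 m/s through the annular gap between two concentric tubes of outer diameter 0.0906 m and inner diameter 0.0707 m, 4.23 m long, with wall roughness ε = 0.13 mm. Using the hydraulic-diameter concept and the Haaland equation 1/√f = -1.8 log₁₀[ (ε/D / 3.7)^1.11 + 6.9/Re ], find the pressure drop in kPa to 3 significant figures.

ΔP ≈ 38.5 kPa

Hydraulic diameter D_h = 4A/P = D_o - D_i = 0.0906 - 0.0707 = 0.0199 m.
Re = ρVD_h/μ = 1020·3.22·0.0199/0.0011 = 5.942e+04.
ε/D_h = 0.00013/0.0199 = 0.00653; Haaland gives 1/√f = -1.8 log₁₀[0.000879+0.000116] = 5.404, so f = 0.03425.
ΔP = f(L/D_h)(ρV²/2) = 0.03425·4.23/0.0199·5288 = 3.849e+04 Pa.
ΔP = 38.5 kPa.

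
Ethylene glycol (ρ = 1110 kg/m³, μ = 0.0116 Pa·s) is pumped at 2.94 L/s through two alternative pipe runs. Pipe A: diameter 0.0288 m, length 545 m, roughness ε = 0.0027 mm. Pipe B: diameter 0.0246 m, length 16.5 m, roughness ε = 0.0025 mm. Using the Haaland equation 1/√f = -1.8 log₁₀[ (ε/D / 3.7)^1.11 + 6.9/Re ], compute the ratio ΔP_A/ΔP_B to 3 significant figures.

ΔP_A/ΔP_B ≈ 15.6

Pipe A: V = Q/A = 0.00294/0.0006514 = 4.513 m/s; Re = 1.244e+04; ε/D = 9.38e-05; Haaland → f = 0.02923; ΔP_A = f(L/D)(ρV²/2) = 6.252e+06 Pa.
Pipe B: V = Q/A = 0.00294/0.0004753 = 6.186 m/s; Re = 1.456e+04; ε/D = 0.000102; Haaland → f = 0.02806; ΔP_B = f(L/D)(ρV²/2) = 3.997e+05 Pa.
ΔP_A/ΔP_B = 6.252e+06/3.997e+05 = 15.6.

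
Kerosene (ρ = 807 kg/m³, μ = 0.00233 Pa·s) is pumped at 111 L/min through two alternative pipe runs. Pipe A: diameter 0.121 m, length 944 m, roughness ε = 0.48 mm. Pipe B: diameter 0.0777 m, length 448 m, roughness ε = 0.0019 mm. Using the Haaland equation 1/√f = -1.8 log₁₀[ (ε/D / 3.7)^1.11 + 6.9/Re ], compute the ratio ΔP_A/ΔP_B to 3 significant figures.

Pipe A: V = Q/A = 0.00185/0.0115 = 0.1609 m/s; Re = 6742; ε/D = 0.00397; Haaland → f = 0.03893; ΔP_A = f(L/D)(ρV²/2) = 3172 Pa.
Pipe B: V = Q/A = 0.00185/0.004742 = 0.3902 m/s; Re = 1.05e+04; ε/D = 2.45e-05; Haaland → f = 0.0305; ΔP_B = f(L/D)(ρV²/2) = 1.08e+04 Pa.
ΔP_A/ΔP_B = 3172/1.08e+04 = 0.294.

ΔP_A/ΔP_B ≈ 0.294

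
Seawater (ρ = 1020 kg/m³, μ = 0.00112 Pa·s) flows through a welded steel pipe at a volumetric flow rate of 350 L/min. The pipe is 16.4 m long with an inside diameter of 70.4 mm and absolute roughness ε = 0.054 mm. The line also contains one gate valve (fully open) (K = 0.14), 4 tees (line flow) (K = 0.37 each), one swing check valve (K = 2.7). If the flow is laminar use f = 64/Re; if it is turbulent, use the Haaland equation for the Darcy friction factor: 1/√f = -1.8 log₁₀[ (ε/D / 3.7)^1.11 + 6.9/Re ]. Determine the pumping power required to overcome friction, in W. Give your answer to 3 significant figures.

Q = 350 L/min = 350/60000 = 0.005833 m³/s.
Cross-sectional area A = πD²/4 = π(0.0704)²/4 = 0.003893 m²; mean velocity V = Q/A = 0.005833/0.003893 = 1.499 m/s.
Reynolds number Re = ρVD/μ = 1020 · 1.499 · 0.0704 / 0.00112 = 9.608e+04.
Re > 4000 → turbulent. Relative roughness ε/D = 5.4e-05/0.0704 = 0.000767. Haaland: 1/√f = -1.8 log₁₀[(0.000767/3.7)^1.11 + 6.9/9.608e+04] = -1.8 log₁₀[8.16e-05 + 7.18e-05] = 6.866, so f = 0.02121.
Total minor-loss coefficient ΣK = 1·0.14 + 4·0.37 + 1·2.7 = 4.32.
ΔP = [f·L/D + ΣK]·(ρV²/2) = [0.02121·16.4/0.0704 + 4.32]·(1020·1.499²/2) = [4.942 + 4.32]·1145 = 1.061e+04 Pa.
Pumping power P = QΔP = 0.005833·1.061e+04 = 61.88 W = 61.9 W.

P ≈ 61.9 W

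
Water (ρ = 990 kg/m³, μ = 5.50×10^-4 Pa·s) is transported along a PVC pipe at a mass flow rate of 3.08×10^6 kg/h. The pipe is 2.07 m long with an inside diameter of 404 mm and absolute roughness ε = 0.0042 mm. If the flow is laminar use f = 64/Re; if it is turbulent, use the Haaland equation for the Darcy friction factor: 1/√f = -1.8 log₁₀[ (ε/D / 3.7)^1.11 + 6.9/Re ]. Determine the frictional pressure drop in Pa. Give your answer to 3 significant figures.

ṁ = 3.08×10^6 kg/h = 3.08×10^6/3600 = 855.6 kg/s.
A = πD²/4 = π(0.404)²/4 = 0.1282 m²; mean velocity V = ṁ/(ρA) = 855.6/(990 · 0.1282) = 6.742 m/s.
Reynolds number Re = ρVD/μ = 990 · 6.742 · 0.404 / 0.00055 = 4.902e+06.
Re > 4000 → turbulent. Relative roughness ε/D = 4.2e-06/0.404 = 1.04e-05. Haaland: 1/√f = -1.8 log₁₀[(1.04e-05/3.7)^1.11 + 6.9/4.902e+06] = -1.8 log₁₀[6.89e-07 + 1.41e-06] = 10.22, so f = 0.009571.
Darcy-Weisbach: ΔP = f(L/D)(ρV²/2) = 0.009571·(2.07/0.404)·(990·6.742²/2) = 0.009571·5.124·2.25e+04 = 1103 Pa.

ΔP ≈ 1100 Pa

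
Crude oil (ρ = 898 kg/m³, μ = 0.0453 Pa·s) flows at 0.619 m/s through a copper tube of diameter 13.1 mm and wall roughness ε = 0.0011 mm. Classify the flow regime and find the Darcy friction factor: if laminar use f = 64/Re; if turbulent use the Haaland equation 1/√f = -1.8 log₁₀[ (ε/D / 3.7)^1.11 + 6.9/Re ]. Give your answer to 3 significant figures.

f ≈ 0.398

Re = ρVD/μ = 898·0.619·0.0131/0.0453 = 160.7.
Re < 2300 → laminar, so f = 64/Re = 0.3981 (roughness is irrelevant in laminar flow).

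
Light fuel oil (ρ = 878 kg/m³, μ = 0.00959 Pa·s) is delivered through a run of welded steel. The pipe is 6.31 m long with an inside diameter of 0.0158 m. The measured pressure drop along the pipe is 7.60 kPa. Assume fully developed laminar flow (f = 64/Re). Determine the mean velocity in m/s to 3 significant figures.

V ≈ 0.980 m/s

For laminar flow, f = 64/Re with Re = ρVD/μ, so Darcy-Weisbach reduces to ΔP = 32μLV/D². Solving for V: V = ΔP·D²/(32μL) = 7600·(0.0158)²/(32·0.00959·6.31) = 0.9798 m/s.
Check: Re = ρVD/μ = 878·0.9798·0.0158/0.00959 = 1417 < 2300, so the laminar assumption holds.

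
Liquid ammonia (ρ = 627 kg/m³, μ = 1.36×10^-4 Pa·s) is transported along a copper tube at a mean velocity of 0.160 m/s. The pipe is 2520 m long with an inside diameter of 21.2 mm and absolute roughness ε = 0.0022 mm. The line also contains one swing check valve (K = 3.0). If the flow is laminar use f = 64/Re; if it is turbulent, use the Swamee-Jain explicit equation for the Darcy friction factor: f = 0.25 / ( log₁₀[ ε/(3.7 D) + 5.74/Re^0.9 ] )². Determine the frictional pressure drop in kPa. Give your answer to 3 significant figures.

ΔP ≈ 26.5 kPa

Reynolds number Re = ρVD/μ = 627 · 0.16 · 0.0212 / 0.000136 = 1.564e+04.
Re > 4000 → turbulent. Relative roughness ε/D = 2.2e-06/0.0212 = 0.000104. Swamee-Jain: f = 0.25/(log₁₀[0.000104/3.7 + 5.74/1.564e+04^0.9])² = 0.25/(log₁₀[2.8e-05 + 0.000964])² = 0.25/(-3.003)² = 0.02771.
Total minor-loss coefficient ΣK = 1·3 = 3.
ΔP = [f·L/D + ΣK]·(ρV²/2) = [0.02771·2520/0.0212 + 3]·(627·0.16²/2) = [3294 + 3]·8.026 = 2.646e+04 Pa.
ΔP = 2.646e+04 Pa = 26.5 kPa.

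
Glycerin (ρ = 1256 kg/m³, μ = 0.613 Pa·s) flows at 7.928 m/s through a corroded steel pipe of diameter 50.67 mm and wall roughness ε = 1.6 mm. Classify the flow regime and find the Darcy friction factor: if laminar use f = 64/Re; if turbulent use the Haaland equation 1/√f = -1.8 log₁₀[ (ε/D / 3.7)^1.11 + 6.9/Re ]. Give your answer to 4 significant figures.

f ≈ 0.07776

Re = ρVD/μ = 1256·7.928·0.05067/0.613 = 823.1.
Re < 2300 → laminar, so f = 64/Re = 0.07776 (roughness is irrelevant in laminar flow).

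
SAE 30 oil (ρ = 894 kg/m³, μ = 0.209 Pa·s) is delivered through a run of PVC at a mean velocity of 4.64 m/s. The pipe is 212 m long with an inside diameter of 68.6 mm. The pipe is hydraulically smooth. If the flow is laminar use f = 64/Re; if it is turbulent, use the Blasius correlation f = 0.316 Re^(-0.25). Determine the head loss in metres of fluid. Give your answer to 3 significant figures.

Reynolds number Re = ρVD/μ = 894 · 4.64 · 0.0686 / 0.209 = 1362.
Re < 2300 → laminar flow, so f = 64/Re = 64/1362 = 0.04701 (the turbulent correlation is not needed).
Darcy-Weisbach: ΔP = f(L/D)(ρV²/2) = 0.04701·(212/0.0686)·(894·4.64²/2) = 0.04701·3090·9624 = 1.398e+06 Pa.
Head loss h_f = ΔP/(ρg) = 1.398e+06/(894·9.81) = 159 m.

h_f ≈ 159 m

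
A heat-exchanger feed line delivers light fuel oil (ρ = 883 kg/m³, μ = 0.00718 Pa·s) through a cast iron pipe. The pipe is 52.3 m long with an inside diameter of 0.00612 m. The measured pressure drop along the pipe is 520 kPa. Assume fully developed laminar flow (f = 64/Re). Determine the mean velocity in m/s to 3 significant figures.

For laminar flow, f = 64/Re with Re = ρVD/μ, so Darcy-Weisbach reduces to ΔP = 32μLV/D². Solving for V: V = ΔP·D²/(32μL) = 5.2e+05·(0.00612)²/(32·0.00718·52.3) = 1.621 m/s.
Check: Re = ρVD/μ = 883·1.621·0.00612/0.00718 = 1220 < 2300, so the laminar assumption holds.

V ≈ 1.62 m/s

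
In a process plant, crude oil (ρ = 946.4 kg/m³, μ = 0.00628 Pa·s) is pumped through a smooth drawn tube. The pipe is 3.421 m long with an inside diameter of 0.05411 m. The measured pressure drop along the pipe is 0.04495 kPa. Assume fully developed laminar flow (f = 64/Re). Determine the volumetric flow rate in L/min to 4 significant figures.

For laminar flow, f = 64/Re with Re = ρVD/μ, so Darcy-Weisbach reduces to ΔP = 32μLV/D². Solving for V: V = ΔP·D²/(32μL) = 44.95·(0.05411)²/(32·0.00628·3.421) = 0.1914 m/s.
Check: Re = ρVD/μ = 946.4·0.1914·0.05411/0.00628 = 1561 < 2300, so the laminar assumption holds.
Q = V·A = 0.1914·(π/4·0.05411²) = 0.0004402 m³/s = 26.41 L/min.

Q ≈ 26.41 L/min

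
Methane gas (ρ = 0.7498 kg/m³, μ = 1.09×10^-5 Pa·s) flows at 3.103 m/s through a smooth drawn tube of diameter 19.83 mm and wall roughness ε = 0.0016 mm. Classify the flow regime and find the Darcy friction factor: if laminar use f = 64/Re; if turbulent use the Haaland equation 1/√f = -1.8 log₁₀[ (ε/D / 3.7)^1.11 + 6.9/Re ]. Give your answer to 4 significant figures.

f ≈ 0.03976

Re = ρVD/μ = 0.7498·3.103·0.01983/1.09e-05 = 4233.
Re > 4000 → turbulent. ε/D = 1.6e-06/0.01983 = 8.07e-05; Haaland: 1/√f = -1.8 log₁₀[6.7e-06 + 0.00163] = 5.015, so f = 0.03976.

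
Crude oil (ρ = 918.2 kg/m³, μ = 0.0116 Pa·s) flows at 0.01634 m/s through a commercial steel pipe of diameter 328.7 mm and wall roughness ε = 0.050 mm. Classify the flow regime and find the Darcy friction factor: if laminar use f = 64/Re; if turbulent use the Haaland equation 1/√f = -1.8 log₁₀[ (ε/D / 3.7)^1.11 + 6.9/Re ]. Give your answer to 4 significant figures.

f ≈ 0.1505

Re = ρVD/μ = 918.2·0.01634·0.3287/0.0116 = 425.1.
Re < 2300 → laminar, so f = 64/Re = 0.1505 (roughness is irrelevant in laminar flow).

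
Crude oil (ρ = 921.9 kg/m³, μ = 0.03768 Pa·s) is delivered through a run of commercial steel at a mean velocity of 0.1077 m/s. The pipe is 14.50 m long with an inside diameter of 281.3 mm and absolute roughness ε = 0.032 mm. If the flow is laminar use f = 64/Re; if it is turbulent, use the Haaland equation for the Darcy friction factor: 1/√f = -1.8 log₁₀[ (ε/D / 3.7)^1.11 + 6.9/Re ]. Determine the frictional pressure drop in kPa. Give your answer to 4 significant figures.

Reynolds number Re = ρVD/μ = 921.9 · 0.1077 · 0.2813 / 0.0377 = 741.2.
Re < 2300 → laminar flow, so f = 64/Re = 64/741.2 = 0.08634 (the turbulent correlation is not needed).
Darcy-Weisbach: ΔP = f(L/D)(ρV²/2) = 0.08634·(14.5/0.2813)·(921.9·0.1077²/2) = 0.08634·51.55·5.347 = 23.8 Pa.
ΔP = 23.8 Pa = 0.02380 kPa.

ΔP ≈ 0.02380 kPa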